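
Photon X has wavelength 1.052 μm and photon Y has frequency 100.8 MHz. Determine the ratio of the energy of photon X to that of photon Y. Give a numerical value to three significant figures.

2.83 × 10^6

E_X = 1.888 × 10^-19 J (from wavelength = 1.052 μm, via E = hc/λ).
E_Y = 6.679 × 10^-26 J (from frequency = 100.8 MHz, via E = hf).
Ratio = 1.888 × 10^-19 / 6.679 × 10^-26 = 2.83 × 10^6.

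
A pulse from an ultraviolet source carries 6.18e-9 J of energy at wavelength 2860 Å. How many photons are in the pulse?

Per-photon energy: E = 6.946e-19 J (from wavelength = 2860 Å).
N = E_total / E_photon = 6.18e-9 J / 6.946e-19 J = 8.90e9.

8.90e9 photons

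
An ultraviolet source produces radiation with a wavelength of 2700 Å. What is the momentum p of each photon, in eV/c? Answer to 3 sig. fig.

In SI units: λ = 2700 Å = 2.7 × 10^-7 m.
Apply p = h/λ: p = 2.454 × 10^-27 kg·m/s.
Converting to eV/c: p = 4.592 eV/c ≈ 4.59 eV/c.

4.59 eV/c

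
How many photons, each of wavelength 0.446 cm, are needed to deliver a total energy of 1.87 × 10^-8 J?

Per-photon energy: E = 4.454 × 10^-23 J (from wavelength = 0.446 cm).
N = E_total / E_photon = 1.87 × 10^-8 J / 4.454 × 10^-23 J = 4.20 × 10^14.

4.20 × 10^14 photons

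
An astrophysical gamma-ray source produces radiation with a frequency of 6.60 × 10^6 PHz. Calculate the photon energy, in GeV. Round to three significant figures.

(h = 6.62607015 × 10^-34 J·s, 1 eV = 1.602176634 × 10^-19 J.)
First convert: f = 6.60 × 10^6 PHz = 6.60 × 10^21 Hz.
Since E = hf for a photon, E = 4.373 × 10^-12 J.
Converting to GeV: E = 0.02730 GeV ≈ 0.0273 GeV.

0.0273 GeV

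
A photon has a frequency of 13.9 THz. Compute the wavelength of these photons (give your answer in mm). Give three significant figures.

Take c = 2.99792458·10^8 m/s.
First convert: f = 13.9 THz = 1.39·10^13 Hz.
The photon relation is λ = c/f, giving λ = 2.157·10^-5 m.
Converting to mm: λ = 0.02157 mm ≈ 0.0216 mm.

0.0216 mm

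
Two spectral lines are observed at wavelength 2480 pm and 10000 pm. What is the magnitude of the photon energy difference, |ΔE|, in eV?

376 eV

Using E = hc/λ: E₁ = 8.010e-17 J, E₂ = 1.986e-17 J.
|ΔE| = |8.010e-17 − 1.986e-17| = 6.02e-17 J = 376 eV.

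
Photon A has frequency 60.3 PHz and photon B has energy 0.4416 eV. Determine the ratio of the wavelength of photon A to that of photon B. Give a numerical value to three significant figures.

λ_A = 4.972 × 10^-9 m (from frequency = 60.3 PHz, via λ = c/f).
λ_B = 2.808 × 10^-6 m (from energy = 0.4416 eV, via λ = hc/E).
Ratio = 4.972 × 10^-9 / 2.808 × 10^-6 = 1.77 × 10^-3.

1.77 × 10^-3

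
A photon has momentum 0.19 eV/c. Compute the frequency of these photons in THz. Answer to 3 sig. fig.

Take h = 6.62607015 × 10^-34 J·s, c = 2.99792458 × 10^8 m/s, 1 eV = 1.602176634 × 10^-19 J.
First convert: p = 0.19 eV/c = 1.0154 × 10^-28 kg·m/s.
Since f = pc/h for a photon, f = 4.594 × 10^13 Hz.
Converting to THz: f = 45.94 THz ≈ 45.9 THz.

45.9 THz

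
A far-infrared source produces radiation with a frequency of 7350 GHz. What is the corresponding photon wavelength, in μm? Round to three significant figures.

First convert: f = 7350 GHz = 7.35e12 Hz.
For a photon λ = c/f, so λ = 4.079e-5 m.
Converting to μm: λ = 40.79 μm ≈ 40.8 μm.

40.8 μm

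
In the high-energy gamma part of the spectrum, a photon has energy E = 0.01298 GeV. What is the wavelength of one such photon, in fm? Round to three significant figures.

Convert to SI: E = 0.01298 GeV = 2.0796e-12 J.
Since λ = hc/E for a photon, λ = 9.552e-14 m.
Converting to fm: λ = 95.52 fm ≈ 95.5 fm.

95.5 fm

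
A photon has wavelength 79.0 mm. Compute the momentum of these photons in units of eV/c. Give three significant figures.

Take h = 6.62607015 × 10^-34 J·s, c = 2.99792458 × 10^8 m/s, 1 eV = 1.602176634 × 10^-19 J.
In SI units: λ = 79.0 mm = 0.0790 m.
For a photon p = h/λ, so p = 8.387 × 10^-33 kg·m/s.
Converting to eV/c: p = 1.569 × 10^-5 eV/c ≈ 1.57 × 10^-5 eV/c.

1.57 × 10^-5 eV/c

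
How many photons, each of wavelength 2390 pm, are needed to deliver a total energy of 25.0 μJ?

3.01 × 10^11 photons

Per-photon energy: E = 8.311 × 10^-17 J (from wavelength = 2390 pm).
N = E_total / E_photon = 2.50 × 10^-5 J / 8.311 × 10^-17 J = 3.01 × 10^11.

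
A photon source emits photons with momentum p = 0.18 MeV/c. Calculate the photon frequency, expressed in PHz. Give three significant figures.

4.35e4 PHz

Use h = 6.62607015e-34 J·s, c = 2.99792458e8 m/s, 1 eV = 1.602176634e-19 J.
First convert: p = 0.18 MeV/c = 9.6197e-23 kg·m/s.
For a photon f = pc/h, so f = 4.352e19 Hz.
Converting to PHz: f = 43520 PHz ≈ 4.35e4 PHz.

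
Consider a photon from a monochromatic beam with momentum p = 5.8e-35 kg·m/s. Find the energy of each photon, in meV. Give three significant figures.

For a photon E = pc, so E = 1.739e-26 J.
Converting to meV: E = 1.085e-4 meV ≈ 1.09e-4 meV.

1.09e-4 meV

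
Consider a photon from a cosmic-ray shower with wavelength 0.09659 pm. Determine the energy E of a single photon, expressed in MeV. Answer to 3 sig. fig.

12.8 MeV

In SI units: λ = 0.09659 pm = 9.659·10^-14 m.
Apply E = hc/λ: E = 2.057·10^-12 J.
Converting to MeV: E = 12.84 MeV ≈ 12.8 MeV.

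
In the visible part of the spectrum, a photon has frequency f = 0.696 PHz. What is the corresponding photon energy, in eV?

First convert: f = 0.696 PHz = 6.96e14 Hz.
For a photon E = hf, so E = 4.612e-19 J.
Converting to eV: E = 2.878 eV ≈ 2.88 eV.

2.88 eV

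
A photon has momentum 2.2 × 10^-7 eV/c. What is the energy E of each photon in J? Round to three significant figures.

3.52 × 10^-26 J

Use c = 2.99792458 × 10^8 m/s, 1 eV = 1.602176634 × 10^-19 J.
First convert: p = 2.2 × 10^-7 eV/c = 1.1757 × 10^-34 kg·m/s.
Apply E = pc: E = 3.525 × 10^-26 J.
So E ≈ 3.52 × 10^-26 J.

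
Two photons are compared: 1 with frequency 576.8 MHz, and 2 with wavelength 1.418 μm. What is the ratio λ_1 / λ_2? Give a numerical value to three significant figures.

λ_1 = 0.5198 m (from frequency = 576.8 MHz, via λ = c/f).
λ_2 = 1.418e-6 m (from wavelength = 1.418 μm, via λ given directly).
Ratio = 0.5198 / 1.418e-6 = 3.67e5.

3.67e5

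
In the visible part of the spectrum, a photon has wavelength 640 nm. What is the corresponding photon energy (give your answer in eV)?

(h = 6.62607015 × 10^-34 J·s, c = 2.99792458 × 10^8 m/s, 1 eV = 1.602176634 × 10^-19 J.)
First convert: λ = 640 nm = 6.40 × 10^-7 m.
The photon relation is E = hc/λ, giving E = 3.104 × 10^-19 J.
Converting to eV: E = 1.937 eV ≈ 1.94 eV.

1.94 eV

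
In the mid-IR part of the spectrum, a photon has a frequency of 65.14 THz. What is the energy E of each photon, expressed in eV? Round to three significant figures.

0.269 eV

(h = 6.62607015 × 10^-34 J·s, 1 eV = 1.602176634 × 10^-19 J.)
In SI units: f = 65.14 THz = 6.514 × 10^13 Hz.
Apply E = hf: E = 4.316 × 10^-20 J.
Converting to eV: E = 0.2694 eV ≈ 0.269 eV.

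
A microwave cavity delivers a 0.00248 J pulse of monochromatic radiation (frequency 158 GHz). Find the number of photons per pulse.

Per-photon energy: E = 1.047e-22 J (from frequency = 158 GHz).
N = E_total / E_photon = 0.00248 J / 1.047e-22 J = 2.37e19.

2.37e19 photons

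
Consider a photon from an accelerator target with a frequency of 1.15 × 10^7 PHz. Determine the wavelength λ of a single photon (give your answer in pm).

(c = 2.99792458 × 10^8 m/s.)
Convert to SI: f = 1.15 × 10^7 PHz = 1.15 × 10^22 Hz.
For a photon λ = c/f, so λ = 2.607 × 10^-14 m.
Converting to pm: λ = 0.02607 pm ≈ 0.0261 pm.

0.0261 pm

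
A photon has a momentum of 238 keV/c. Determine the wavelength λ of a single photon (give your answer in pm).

5.21 pm

In SI units: p = 238 keV/c = 1.2719 × 10^-22 kg·m/s.
For a photon λ = h/p, so λ = 5.209 × 10^-12 m.
Converting to pm: λ = 5.209 pm ≈ 5.21 pm.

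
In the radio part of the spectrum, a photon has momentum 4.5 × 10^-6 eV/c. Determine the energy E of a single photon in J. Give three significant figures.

In SI units: p = 4.5 × 10^-6 eV/c = 2.4049 × 10^-33 kg·m/s.
The photon relation is E = pc, giving E = 7.210 × 10^-25 J.
So E ≈ 7.21 × 10^-25 J.

7.21 × 10^-25 J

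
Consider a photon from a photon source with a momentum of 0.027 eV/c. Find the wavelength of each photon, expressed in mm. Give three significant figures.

0.0459 mm

In SI units: p = 0.027 eV/c = 1.4430·10^-29 kg·m/s.
Apply λ = h/p: λ = 4.592·10^-5 m.
Converting to mm: λ = 0.04592 mm ≈ 0.0459 mm.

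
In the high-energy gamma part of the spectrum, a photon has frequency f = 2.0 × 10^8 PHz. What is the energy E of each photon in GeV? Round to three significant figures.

Take h = 6.62607015 × 10^-34 J·s, 1 eV = 1.602176634 × 10^-19 J.
First convert: f = 2.0 × 10^8 PHz = 2.0 × 10^23 Hz.
For a photon E = hf, so E = 1.325 × 10^-10 J.
Converting to GeV: E = 0.8271 GeV ≈ 0.827 GeV.

0.827 GeV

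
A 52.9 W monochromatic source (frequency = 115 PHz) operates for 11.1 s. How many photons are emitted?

Total energy: E_total = P·t = 52.9 × 11.1 = 587.2 J.
Per-photon energy: E = 7.620e-17 J.
N = E_total / E_photon = 7.71e18.

7.71e18 photons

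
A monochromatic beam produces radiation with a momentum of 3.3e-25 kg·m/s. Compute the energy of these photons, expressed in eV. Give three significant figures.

617 eV

For a photon E = pc, so E = 9.893e-17 J.
Converting to eV: E = 617.5 eV ≈ 617 eV.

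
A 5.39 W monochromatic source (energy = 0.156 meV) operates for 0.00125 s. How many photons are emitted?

Total energy: E_total = P·t = 5.39 × 0.00125 = 0.006737 J.
Per-photon energy: E = 2.499e-23 J.
N = E_total / E_photon = 2.70e20.

2.70e20 photons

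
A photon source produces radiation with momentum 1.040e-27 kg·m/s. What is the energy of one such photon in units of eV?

1.95 eV

Use c = 2.99792458e8 m/s, 1 eV = 1.602176634e-19 J.
The photon relation is E = pc, giving E = 3.118e-19 J.
Converting to eV: E = 1.946 eV ≈ 1.95 eV.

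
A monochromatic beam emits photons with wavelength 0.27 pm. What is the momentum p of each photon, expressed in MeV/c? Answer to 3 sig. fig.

4.59 MeV/c

Take h = 6.62607015 × 10^-34 J·s, c = 2.99792458 × 10^8 m/s, 1 eV = 1.602176634 × 10^-19 J.
Convert to SI: λ = 0.27 pm = 2.7 × 10^-13 m.
Apply p = h/λ: p = 2.454 × 10^-21 kg·m/s.
Converting to MeV/c: p = 4.592 MeV/c ≈ 4.59 MeV/c.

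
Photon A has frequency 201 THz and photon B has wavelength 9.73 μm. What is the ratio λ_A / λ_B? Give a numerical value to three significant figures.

0.153

λ_A = 1.492 × 10^-6 m (from frequency = 201 THz, via λ = c/f).
λ_B = 9.730 × 10^-6 m (from wavelength = 9.73 μm, via λ given directly).
Ratio = 1.492 × 10^-6 / 9.730 × 10^-6 = 0.153.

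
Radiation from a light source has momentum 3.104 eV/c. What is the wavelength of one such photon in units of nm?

Take h = 6.62607015e-34 J·s, c = 2.99792458e8 m/s, 1 eV = 1.602176634e-19 J.
Convert to SI: p = 3.104 eV/c = 1.6589e-27 kg·m/s.
For a photon λ = h/p, so λ = 3.994e-7 m.
Converting to nm: λ = 399.4 nm ≈ 399 nm.

399 nm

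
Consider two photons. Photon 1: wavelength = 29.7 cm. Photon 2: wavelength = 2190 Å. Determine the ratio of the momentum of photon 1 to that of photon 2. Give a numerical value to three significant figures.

p_1 = 2.231e-33 kg·m/s (from wavelength = 29.7 cm, via p = h/λ).
p_2 = 3.026e-27 kg·m/s (from wavelength = 2190 Å, via p = h/λ).
Ratio = 2.231e-33 / 3.026e-27 = 7.37e-7.

7.37e-7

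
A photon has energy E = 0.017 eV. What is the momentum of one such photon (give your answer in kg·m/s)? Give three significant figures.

Convert to SI: E = 0.017 eV = 2.7237 × 10^-21 J.
The photon relation is p = E/c, giving p = 9.085 × 10^-30 kg·m/s.
So p ≈ 9.09 × 10^-30 kg·m/s.

9.09 × 10^-30 kg·m/s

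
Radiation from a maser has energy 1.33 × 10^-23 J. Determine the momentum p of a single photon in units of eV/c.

Use c = 2.99792458 × 10^8 m/s, 1 eV = 1.602176634 × 10^-19 J.
The photon relation is p = E/c, giving p = 4.436 × 10^-32 kg·m/s.
Converting to eV/c: p = 8.301 × 10^-5 eV/c ≈ 8.30 × 10^-5 eV/c.

8.30 × 10^-5 eV/c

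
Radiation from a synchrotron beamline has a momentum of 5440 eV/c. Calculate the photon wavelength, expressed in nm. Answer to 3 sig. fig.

0.228 nm

(h = 6.62607015e-34 J·s, c = 2.99792458e8 m/s, 1 eV = 1.602176634e-19 J.)
Convert to SI: p = 5440 eV/c = 2.9073e-24 kg·m/s.
For a photon λ = h/p, so λ = 2.279e-10 m.
Converting to nm: λ = 0.2279 nm ≈ 0.228 nm.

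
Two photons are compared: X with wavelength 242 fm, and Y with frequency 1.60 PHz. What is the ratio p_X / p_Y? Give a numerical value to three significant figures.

7.74e5

p_X = 2.738e-21 kg·m/s (from wavelength = 242 fm, via p = h/λ).
p_Y = 3.536e-27 kg·m/s (from frequency = 1.60 PHz, via p = hf/c).
Ratio = 2.738e-21 / 3.536e-27 = 7.74e5.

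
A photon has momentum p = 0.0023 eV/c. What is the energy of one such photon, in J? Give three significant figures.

3.69·10^-22 J

In SI units: p = 0.0023 eV/c = 1.2292·10^-30 kg·m/s.
The photon relation is E = pc, giving E = 3.685·10^-22 J.
So E ≈ 3.69·10^-22 J.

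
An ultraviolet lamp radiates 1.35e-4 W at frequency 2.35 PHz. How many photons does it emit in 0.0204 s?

1.77e12 photons

Total energy: E_total = P·t = 1.35e-4 × 0.0204 = 2.754e-6 J.
Per-photon energy: E = 1.557e-18 J.
N = E_total / E_photon = 1.77e12.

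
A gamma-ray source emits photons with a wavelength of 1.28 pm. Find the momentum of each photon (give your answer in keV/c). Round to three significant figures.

969 keV/c

Use h = 6.62607015e-34 J·s, c = 2.99792458e8 m/s, 1 eV = 1.602176634e-19 J.
First convert: λ = 1.28 pm = 1.28e-12 m.
The photon relation is p = h/λ, giving p = 5.177e-22 kg·m/s.
Converting to keV/c: p = 968.6 keV/c ≈ 969 keV/c.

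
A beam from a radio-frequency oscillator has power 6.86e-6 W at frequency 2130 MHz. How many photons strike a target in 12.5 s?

Total energy: E_total = P·t = 6.86e-6 × 12.5 = 8.575e-5 J.
Per-photon energy: E = 1.411e-24 J.
N = E_total / E_photon = 6.08e19.

6.08e19 photons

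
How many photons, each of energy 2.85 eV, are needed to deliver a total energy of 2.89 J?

Per-photon energy: E = 4.566 × 10^-19 J (from energy = 2.85 eV).
N = E_total / E_photon = 2.89 J / 4.566 × 10^-19 J = 6.33 × 10^18.

6.33 × 10^18 photons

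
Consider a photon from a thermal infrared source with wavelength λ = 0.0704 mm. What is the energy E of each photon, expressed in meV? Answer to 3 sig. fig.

17.6 meV

Take h = 6.62607015 × 10^-34 J·s, c = 2.99792458 × 10^8 m/s, 1 eV = 1.602176634 × 10^-19 J.
In SI units: λ = 0.0704 mm = 7.04 × 10^-5 m.
The photon relation is E = hc/λ, giving E = 2.822 × 10^-21 J.
Converting to meV: E = 17.61 meV ≈ 17.6 meV.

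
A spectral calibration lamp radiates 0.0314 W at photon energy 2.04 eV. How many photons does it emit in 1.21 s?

Total energy: E_total = P·t = 0.0314 × 1.21 = 0.03799 J.
Per-photon energy: E = 3.268e-19 J.
N = E_total / E_photon = 1.16e17.

1.16e17 photons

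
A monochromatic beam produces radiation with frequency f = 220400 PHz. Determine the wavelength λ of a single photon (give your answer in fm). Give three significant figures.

Take c = 2.99792458e8 m/s.
In SI units: f = 220400 PHz = 2.204e20 Hz.
Apply λ = c/f: λ = 1.360e-12 m.
Converting to fm: λ = 1360 fm ≈ 1360 fm.

1360 fm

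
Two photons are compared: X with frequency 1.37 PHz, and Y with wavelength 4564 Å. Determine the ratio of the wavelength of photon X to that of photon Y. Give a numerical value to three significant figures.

0.479

λ_X = 2.188 × 10^-7 m (from frequency = 1.37 PHz, via λ = c/f).
λ_Y = 4.564 × 10^-7 m (from wavelength = 4564 Å, via λ given directly).
Ratio = 2.188 × 10^-7 / 4.564 × 10^-7 = 0.479.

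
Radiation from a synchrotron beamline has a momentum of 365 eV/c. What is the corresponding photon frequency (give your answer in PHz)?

Use h = 6.62607015e-34 J·s, c = 2.99792458e8 m/s, 1 eV = 1.602176634e-19 J.
In SI units: p = 365 eV/c = 1.9507e-25 kg·m/s.
For a photon f = pc/h, so f = 8.826e16 Hz.
Converting to PHz: f = 88.26 PHz ≈ 88.3 PHz.

88.3 PHz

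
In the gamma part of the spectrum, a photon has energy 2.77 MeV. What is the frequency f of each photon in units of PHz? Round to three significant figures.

6.70e5 PHz

(h = 6.62607015e-34 J·s, 1 eV = 1.602176634e-19 J.)
In SI units: E = 2.77 MeV = 4.4380e-13 J.
Apply f = E/h: f = 6.698e20 Hz.
Converting to PHz: f = 669800 PHz ≈ 6.70e5 PHz.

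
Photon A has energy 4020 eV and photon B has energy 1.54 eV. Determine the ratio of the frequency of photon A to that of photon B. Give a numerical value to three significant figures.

2610

f_A = 9.720 × 10^17 Hz (from energy = 4020 eV, via f = E/h).
f_B = 3.724 × 10^14 Hz (from energy = 1.54 eV, via f = E/h).
Ratio = 9.720 × 10^17 / 3.724 × 10^14 = 2610.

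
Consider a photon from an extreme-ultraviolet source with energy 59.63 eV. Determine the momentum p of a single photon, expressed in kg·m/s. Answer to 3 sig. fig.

3.19 × 10^-26 kg·m/s

First convert: E = 59.63 eV = 9.5538 × 10^-18 J.
Apply p = E/c: p = 3.187 × 10^-26 kg·m/s.
So p ≈ 3.19 × 10^-26 kg·m/s.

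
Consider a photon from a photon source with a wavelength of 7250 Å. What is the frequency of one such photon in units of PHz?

(c = 2.99792458e8 m/s.)
First convert: λ = 7250 Å = 7.25e-7 m.
The photon relation is f = c/λ, giving f = 4.135e14 Hz.
Converting to PHz: f = 0.4135 PHz ≈ 0.414 PHz.

0.414 PHz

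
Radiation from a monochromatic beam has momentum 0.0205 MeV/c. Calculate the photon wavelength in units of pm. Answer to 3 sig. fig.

Convert to SI: p = 0.0205 MeV/c = 1.0956 × 10^-23 kg·m/s.
For a photon λ = h/p, so λ = 6.048 × 10^-11 m.
Converting to pm: λ = 60.48 pm ≈ 60.5 pm.

60.5 pm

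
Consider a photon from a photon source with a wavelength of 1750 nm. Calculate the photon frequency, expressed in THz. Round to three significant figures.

Take c = 2.99792458 × 10^8 m/s.
In SI units: λ = 1750 nm = 1.75 × 10^-6 m.
For a photon f = c/λ, so f = 1.713 × 10^14 Hz.
Converting to THz: f = 171.3 THz ≈ 171 THz.

171 THz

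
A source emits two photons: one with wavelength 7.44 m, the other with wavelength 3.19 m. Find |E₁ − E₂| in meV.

Using E = hc/λ: E₁ = 2.670 × 10^-26 J, E₂ = 6.227 × 10^-26 J.
|ΔE| = |2.670 × 10^-26 − 6.227 × 10^-26| = 3.56 × 10^-26 J = 2.22 × 10^-4 meV.

2.22 × 10^-4 meV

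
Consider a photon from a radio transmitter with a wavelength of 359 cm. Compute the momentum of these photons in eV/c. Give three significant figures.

Convert to SI: λ = 359 cm = 3.59 m.
Apply p = h/λ: p = 1.846e-34 kg·m/s.
Converting to eV/c: p = 3.454e-7 eV/c ≈ 3.45e-7 eV/c.

3.45e-7 eV/c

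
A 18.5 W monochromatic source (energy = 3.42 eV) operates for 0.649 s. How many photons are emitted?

2.19e19 photons

Total energy: E_total = P·t = 18.5 × 0.649 = 12.01 J.
Per-photon energy: E = 5.479e-19 J.
N = E_total / E_photon = 2.19e19.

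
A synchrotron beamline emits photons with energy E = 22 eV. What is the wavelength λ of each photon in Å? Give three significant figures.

Take h = 6.62607015e-34 J·s, c = 2.99792458e8 m/s, 1 eV = 1.602176634e-19 J.
Convert to SI: E = 22 eV = 3.5248e-18 J.
Since λ = hc/E for a photon, λ = 5.636e-8 m.
Converting to Å: λ = 563.6 Å ≈ 564 Å.

564 Å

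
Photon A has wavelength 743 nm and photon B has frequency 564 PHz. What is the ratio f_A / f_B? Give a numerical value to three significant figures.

7.15 × 10^-4

f_A = 4.035 × 10^14 Hz (from wavelength = 743 nm, via f = c/λ).
f_B = 5.640 × 10^17 Hz (from frequency = 564 PHz, via f given directly).
Ratio = 4.035 × 10^14 / 5.640 × 10^17 = 7.15 × 10^-4.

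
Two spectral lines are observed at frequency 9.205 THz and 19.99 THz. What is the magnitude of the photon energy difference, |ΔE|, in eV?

0.0446 eV

Using E = hf: E₁ = 6.0993e-21 J, E₂ = 1.3246e-20 J.
|ΔE| = |6.0993e-21 − 1.3246e-20| = 7.15e-21 J = 0.0446 eV.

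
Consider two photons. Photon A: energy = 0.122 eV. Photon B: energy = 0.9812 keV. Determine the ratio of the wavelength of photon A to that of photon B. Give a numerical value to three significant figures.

λ_A = 1.016e-5 m (from energy = 0.122 eV, via λ = hc/E).
λ_B = 1.264e-9 m (from energy = 0.9812 keV, via λ = hc/E).
Ratio = 1.016e-5 / 1.264e-9 = 8040.

8040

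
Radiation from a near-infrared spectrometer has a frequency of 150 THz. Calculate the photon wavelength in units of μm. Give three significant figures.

2.00 μm

Convert to SI: f = 150 THz = 1.5e14 Hz.
Apply λ = c/f: λ = 1.999e-6 m.
Converting to μm: λ = 1.999 μm ≈ 2.00 μm.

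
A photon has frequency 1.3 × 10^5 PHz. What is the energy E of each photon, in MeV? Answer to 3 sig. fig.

0.538 MeV

In SI units: f = 1.3 × 10^5 PHz = 1.3 × 10^20 Hz.
For a photon E = hf, so E = 8.614 × 10^-14 J.
Converting to MeV: E = 0.5376 MeV ≈ 0.538 MeV.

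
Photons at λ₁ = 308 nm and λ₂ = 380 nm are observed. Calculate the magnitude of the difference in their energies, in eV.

0.763 eV

Using E = hc/λ: E₁ = 6.449e-19 J, E₂ = 5.227e-19 J.
|ΔE| = |6.449e-19 − 5.227e-19| = 1.22e-19 J = 0.763 eV.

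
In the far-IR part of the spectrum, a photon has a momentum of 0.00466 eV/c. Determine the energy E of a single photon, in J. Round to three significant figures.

(c = 2.99792458 × 10^8 m/s, 1 eV = 1.602176634 × 10^-19 J.)
In SI units: p = 0.00466 eV/c = 2.4904 × 10^-30 kg·m/s.
The photon relation is E = pc, giving E = 7.466 × 10^-22 J.
So E ≈ 7.47 × 10^-22 J.

7.47 × 10^-22 J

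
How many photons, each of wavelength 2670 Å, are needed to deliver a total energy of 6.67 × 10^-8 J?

Per-photon energy: E = 7.440 × 10^-19 J (from wavelength = 2670 Å).
N = E_total / E_photon = 6.67 × 10^-8 J / 7.440 × 10^-19 J = 8.97 × 10^10.

8.97 × 10^10 photons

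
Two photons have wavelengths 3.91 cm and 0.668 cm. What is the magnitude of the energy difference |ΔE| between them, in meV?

Using E = hc/λ: E₁ = 5.080·10^-24 J, E₂ = 2.974·10^-23 J.
|ΔE| = |5.080·10^-24 − 2.974·10^-23| = 2.47·10^-23 J = 0.154 meV.

0.154 meV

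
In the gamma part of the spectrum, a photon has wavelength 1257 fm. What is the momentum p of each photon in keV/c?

First convert: λ = 1257 fm = 1.257·10^-12 m.
For a photon p = h/λ, so p = 5.271·10^-22 kg·m/s.
Converting to keV/c: p = 986.4 keV/c ≈ 986 keV/c.

986 keV/c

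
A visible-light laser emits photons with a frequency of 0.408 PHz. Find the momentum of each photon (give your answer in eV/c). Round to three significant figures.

1.69 eV/c

(h = 6.62607015 × 10^-34 J·s, c = 2.99792458 × 10^8 m/s, 1 eV = 1.602176634 × 10^-19 J.)
Convert to SI: f = 0.408 PHz = 4.08 × 10^14 Hz.
Since p = hf/c for a photon, p = 9.018 × 10^-28 kg·m/s.
Converting to eV/c: p = 1.687 eV/c ≈ 1.69 eV/c.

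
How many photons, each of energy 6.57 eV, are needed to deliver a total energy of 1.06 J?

1.01 × 10^18 photons

Per-photon energy: E = 1.053 × 10^-18 J (from energy = 6.57 eV).
N = E_total / E_photon = 1.06 J / 1.053 × 10^-18 J = 1.01 × 10^18.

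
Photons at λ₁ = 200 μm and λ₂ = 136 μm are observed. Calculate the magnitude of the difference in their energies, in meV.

Using E = hc/λ: E₁ = 9.932·10^-22 J, E₂ = 1.461·10^-21 J.
|ΔE| = |9.932·10^-22 − 1.461·10^-21| = 4.67·10^-22 J = 2.92 meV.

2.92 meV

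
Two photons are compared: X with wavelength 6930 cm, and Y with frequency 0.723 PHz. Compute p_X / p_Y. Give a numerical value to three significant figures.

5.98·10^-9

p_X = 9.561·10^-36 kg·m/s (from wavelength = 6930 cm, via p = h/λ).
p_Y = 1.598·10^-27 kg·m/s (from frequency = 0.723 PHz, via p = hf/c).
Ratio = 9.561·10^-36 / 1.598·10^-27 = 5.98·10^-9.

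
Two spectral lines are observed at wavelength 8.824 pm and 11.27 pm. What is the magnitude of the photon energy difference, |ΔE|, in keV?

Using E = hc/λ: E₁ = 2.2512 × 10^-14 J, E₂ = 1.7626 × 10^-14 J.
|ΔE| = |2.2512 × 10^-14 − 1.7626 × 10^-14| = 4.89 × 10^-15 J = 30.5 keV.

30.5 keV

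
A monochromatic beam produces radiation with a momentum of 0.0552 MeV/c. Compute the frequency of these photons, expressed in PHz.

1.33 × 10^4 PHz

Use h = 6.62607015 × 10^-34 J·s, c = 2.99792458 × 10^8 m/s, 1 eV = 1.602176634 × 10^-19 J.
Convert to SI: p = 0.0552 MeV/c = 2.9500 × 10^-23 kg·m/s.
For a photon f = pc/h, so f = 1.335 × 10^19 Hz.
Converting to PHz: f = 13350 PHz ≈ 1.33 × 10^4 PHz.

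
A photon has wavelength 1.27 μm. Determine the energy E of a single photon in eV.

0.976 eV

In SI units: λ = 1.27 μm = 1.27e-6 m.
The photon relation is E = hc/λ, giving E = 1.564e-19 J.
Converting to eV: E = 0.9763 eV ≈ 0.976 eV.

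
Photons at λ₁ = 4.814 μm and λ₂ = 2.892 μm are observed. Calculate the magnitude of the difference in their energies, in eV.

Using E = hc/λ: E₁ = 4.1264e-20 J, E₂ = 6.8688e-20 J.
|ΔE| = |4.1264e-20 − 6.8688e-20| = 2.74e-20 J = 0.171 eV.

0.171 eV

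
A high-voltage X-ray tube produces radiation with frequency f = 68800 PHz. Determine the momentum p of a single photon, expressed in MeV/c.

0.285 MeV/c

First convert: f = 68800 PHz = 6.88 × 10^19 Hz.
Since p = hf/c for a photon, p = 1.521 × 10^-22 kg·m/s.
Converting to MeV/c: p = 0.2845 MeV/c ≈ 0.285 MeV/c.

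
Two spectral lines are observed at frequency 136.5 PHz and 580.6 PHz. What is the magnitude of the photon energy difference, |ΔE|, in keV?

Using E = hf: E₁ = 9.0446e-17 J, E₂ = 3.8471e-16 J.
|ΔE| = |9.0446e-17 − 3.8471e-16| = 2.94e-16 J = 1.84 keV.

1.84 keV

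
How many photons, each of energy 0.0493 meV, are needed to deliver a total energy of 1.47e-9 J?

1.86e14 photons

Per-photon energy: E = 7.899e-24 J (from energy = 0.0493 meV).
N = E_total / E_photon = 1.47e-9 J / 7.899e-24 J = 1.86e14.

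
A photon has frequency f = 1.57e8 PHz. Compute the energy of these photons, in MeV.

(h = 6.62607015e-34 J·s, 1 eV = 1.602176634e-19 J.)
In SI units: f = 1.57e8 PHz = 1.57e23 Hz.
The photon relation is E = hf, giving E = 1.040e-10 J.
Converting to MeV: E = 649.3 MeV ≈ 649 MeV.

649 MeV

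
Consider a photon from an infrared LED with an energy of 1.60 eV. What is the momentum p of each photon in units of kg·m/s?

(c = 2.99792458 × 10^8 m/s, 1 eV = 1.602176634 × 10^-19 J.)
Convert to SI: E = 1.60 eV = 2.5635 × 10^-19 J.
For a photon p = E/c, so p = 8.551 × 10^-28 kg·m/s.
So p ≈ 8.55 × 10^-28 kg·m/s.

8.55 × 10^-28 kg·m/s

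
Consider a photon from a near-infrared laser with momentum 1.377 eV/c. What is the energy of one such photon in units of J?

2.21e-19 J

(c = 2.99792458e8 m/s, 1 eV = 1.602176634e-19 J.)
Convert to SI: p = 1.377 eV/c = 7.3591e-28 kg·m/s.
The photon relation is E = pc, giving E = 2.206e-19 J.
So E ≈ 2.21e-19 J.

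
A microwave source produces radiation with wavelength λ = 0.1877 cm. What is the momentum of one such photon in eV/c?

In SI units: λ = 0.1877 cm = 0.001877 m.
The photon relation is p = h/λ, giving p = 3.530e-31 kg·m/s.
Converting to eV/c: p = 6.605e-4 eV/c ≈ 6.61e-4 eV/c.

6.61e-4 eV/c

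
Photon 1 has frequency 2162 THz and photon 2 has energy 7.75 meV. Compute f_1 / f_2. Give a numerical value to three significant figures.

1150

f_1 = 2.162e15 Hz (from frequency = 2162 THz, via f given directly).
f_2 = 1.874e12 Hz (from energy = 7.75 meV, via f = E/h).
Ratio = 2.162e15 / 1.874e12 = 1150.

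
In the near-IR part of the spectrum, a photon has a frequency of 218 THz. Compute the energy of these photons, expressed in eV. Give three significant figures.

0.902 eV

(h = 6.62607015e-34 J·s, 1 eV = 1.602176634e-19 J.)
First convert: f = 218 THz = 2.18e14 Hz.
Since E = hf for a photon, E = 1.444e-19 J.
Converting to eV: E = 0.9016 eV ≈ 0.902 eV.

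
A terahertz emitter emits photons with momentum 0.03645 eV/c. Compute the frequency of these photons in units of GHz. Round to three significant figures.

8810 GHz

In SI units: p = 0.03645 eV/c = 1.9480e-29 kg·m/s.
The photon relation is f = pc/h, giving f = 8.814e12 Hz.
Converting to GHz: f = 8814 GHz ≈ 8810 GHz.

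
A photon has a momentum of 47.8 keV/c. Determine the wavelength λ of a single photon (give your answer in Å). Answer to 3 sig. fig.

0.259 Å

Take h = 6.62607015e-34 J·s, c = 2.99792458e8 m/s, 1 eV = 1.602176634e-19 J.
First convert: p = 47.8 keV/c = 2.5546e-23 kg·m/s.
Apply λ = h/p: λ = 2.594e-11 m.
Converting to Å: λ = 0.2594 Å ≈ 0.259 Å.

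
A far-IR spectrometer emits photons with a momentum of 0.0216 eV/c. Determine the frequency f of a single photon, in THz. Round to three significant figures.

5.22 THz

Use h = 6.62607015e-34 J·s, c = 2.99792458e8 m/s, 1 eV = 1.602176634e-19 J.
First convert: p = 0.0216 eV/c = 1.1544e-29 kg·m/s.
Apply f = pc/h: f = 5.223e12 Hz.
Converting to THz: f = 5.223 THz ≈ 5.22 THz.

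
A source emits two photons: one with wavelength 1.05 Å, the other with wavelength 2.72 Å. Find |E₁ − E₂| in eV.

Using E = hc/λ: E₁ = 1.892e-15 J, E₂ = 7.303e-16 J.
|ΔE| = |1.892e-15 − 7.303e-16| = 1.16e-15 J = 7250 eV.

7250 eV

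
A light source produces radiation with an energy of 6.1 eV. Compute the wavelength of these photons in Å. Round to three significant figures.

Take h = 6.62607015e-34 J·s, c = 2.99792458e8 m/s, 1 eV = 1.602176634e-19 J.
Convert to SI: E = 6.1 eV = 9.7733e-19 J.
Since λ = hc/E for a photon, λ = 2.033e-7 m.
Converting to Å: λ = 2033 Å ≈ 2030 Å.

2030 Å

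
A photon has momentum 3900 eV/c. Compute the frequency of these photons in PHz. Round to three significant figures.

Use h = 6.62607015 × 10^-34 J·s, c = 2.99792458 × 10^8 m/s, 1 eV = 1.602176634 × 10^-19 J.
First convert: p = 3900 eV/c = 2.0843 × 10^-24 kg·m/s.
The photon relation is f = pc/h, giving f = 9.430 × 10^17 Hz.
Converting to PHz: f = 943.0 PHz ≈ 943 PHz.

943 PHz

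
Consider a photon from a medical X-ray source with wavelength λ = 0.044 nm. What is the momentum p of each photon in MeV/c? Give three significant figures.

0.0282 MeV/c

First convert: λ = 0.044 nm = 4.4 × 10^-11 m.
For a photon p = h/λ, so p = 1.506 × 10^-23 kg·m/s.
Converting to MeV/c: p = 0.02818 MeV/c ≈ 0.0282 MeV/c.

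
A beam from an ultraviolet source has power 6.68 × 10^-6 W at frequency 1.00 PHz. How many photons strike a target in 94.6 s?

Total energy: E_total = P·t = 6.68 × 10^-6 × 94.6 = 6.319 × 10^-4 J.
Per-photon energy: E = 6.626 × 10^-19 J.
N = E_total / E_photon = 9.54 × 10^14.

9.54 × 10^14 photons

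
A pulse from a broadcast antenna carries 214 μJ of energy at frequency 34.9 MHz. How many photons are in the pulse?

9.25e21 photons

Per-photon energy: E = 2.312e-26 J (from frequency = 34.9 MHz).
N = E_total / E_photon = 2.14e-4 J / 2.312e-26 J = 9.25e21.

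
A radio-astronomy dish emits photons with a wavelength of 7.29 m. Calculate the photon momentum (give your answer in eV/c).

Take h = 6.62607015e-34 J·s, c = 2.99792458e8 m/s, 1 eV = 1.602176634e-19 J.
Since p = h/λ for a photon, p = 9.089e-35 kg·m/s.
Converting to eV/c: p = 1.701e-7 eV/c ≈ 1.70e-7 eV/c.

1.70e-7 eV/c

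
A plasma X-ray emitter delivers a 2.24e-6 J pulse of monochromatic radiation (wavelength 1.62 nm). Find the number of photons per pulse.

Per-photon energy: E = 1.226e-16 J (from wavelength = 1.62 nm).
N = E_total / E_photon = 2.24e-6 J / 1.226e-16 J = 1.83e10.

1.83e10 photons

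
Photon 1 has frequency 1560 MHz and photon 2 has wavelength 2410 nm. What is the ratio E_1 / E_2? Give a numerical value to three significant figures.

1.25 × 10^-5

E_1 = 1.034 × 10^-24 J (from frequency = 1560 MHz, via E = hf).
E_2 = 8.243 × 10^-20 J (from wavelength = 2410 nm, via E = hc/λ).
Ratio = 1.034 × 10^-24 / 8.243 × 10^-20 = 1.25 × 10^-5.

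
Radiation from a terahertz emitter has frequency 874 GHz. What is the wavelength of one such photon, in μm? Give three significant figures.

Take c = 2.99792458e8 m/s.
Convert to SI: f = 874 GHz = 8.74e11 Hz.
Apply λ = c/f: λ = 3.430e-4 m.
Converting to μm: λ = 343.0 μm ≈ 343 μm.

343 μm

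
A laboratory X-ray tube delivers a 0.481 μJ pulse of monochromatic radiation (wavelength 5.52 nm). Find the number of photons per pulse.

1.34·10^10 photons

Per-photon energy: E = 3.599·10^-17 J (from wavelength = 5.52 nm).
N = E_total / E_photon = 4.81·10^-7 J / 3.599·10^-17 J = 1.34·10^10.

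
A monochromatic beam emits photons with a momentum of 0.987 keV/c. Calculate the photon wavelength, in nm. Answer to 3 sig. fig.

1.26 nm

Convert to SI: p = 0.987 keV/c = 5.2748 × 10^-25 kg·m/s.
For a photon λ = h/p, so λ = 1.256 × 10^-9 m.
Converting to nm: λ = 1.256 nm ≈ 1.26 nm.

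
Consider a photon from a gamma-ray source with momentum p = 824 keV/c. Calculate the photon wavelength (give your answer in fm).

1500 fm

(h = 6.62607015·10^-34 J·s, c = 2.99792458·10^8 m/s, 1 eV = 1.602176634·10^-19 J.)
First convert: p = 824 keV/c = 4.4037·10^-22 kg·m/s.
Since λ = h/p for a photon, λ = 1.505·10^-12 m.
Converting to fm: λ = 1505 fm ≈ 1500 fm.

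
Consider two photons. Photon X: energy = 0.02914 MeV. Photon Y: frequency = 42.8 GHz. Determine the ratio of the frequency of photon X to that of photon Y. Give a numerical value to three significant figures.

f_X = 7.046e18 Hz (from energy = 0.02914 MeV, via f = E/h).
f_Y = 4.280e10 Hz (from frequency = 42.8 GHz, via f given directly).
Ratio = 7.046e18 / 4.280e10 = 1.65e8.

1.65e8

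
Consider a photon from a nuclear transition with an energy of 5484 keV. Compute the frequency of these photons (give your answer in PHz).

Take h = 6.62607015 × 10^-34 J·s, 1 eV = 1.602176634 × 10^-19 J.
Convert to SI: E = 5484 keV = 8.7863 × 10^-13 J.
Apply f = E/h: f = 1.326 × 10^21 Hz.
Converting to PHz: f = 1.326 × 10^6 PHz ≈ 1.33 × 10^6 PHz.

1.33 × 10^6 PHz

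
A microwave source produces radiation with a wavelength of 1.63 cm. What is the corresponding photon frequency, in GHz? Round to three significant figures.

18.4 GHz

Take c = 2.99792458·10^8 m/s.
First convert: λ = 1.63 cm = 0.0163 m.
The photon relation is f = c/λ, giving f = 1.839·10^10 Hz.
Converting to GHz: f = 18.39 GHz ≈ 18.4 GHz.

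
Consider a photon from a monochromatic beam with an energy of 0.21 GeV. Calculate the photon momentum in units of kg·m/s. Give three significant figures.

Convert to SI: E = 0.21 GeV = 3.3646·10^-11 J.
Since p = E/c for a photon, p = 1.122·10^-19 kg·m/s.
So p ≈ 1.12·10^-19 kg·m/s.

1.12·10^-19 kg·m/s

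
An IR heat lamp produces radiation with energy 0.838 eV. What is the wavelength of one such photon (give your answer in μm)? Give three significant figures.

In SI units: E = 0.838 eV = 1.3426 × 10^-19 J.
Apply λ = hc/E: λ = 1.480 × 10^-6 m.
Converting to μm: λ = 1.480 μm ≈ 1.48 μm.

1.48 μm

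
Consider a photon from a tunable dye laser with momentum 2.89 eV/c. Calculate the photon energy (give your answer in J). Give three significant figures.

(c = 2.99792458·10^8 m/s, 1 eV = 1.602176634·10^-19 J.)
In SI units: p = 2.89 eV/c = 1.5445·10^-27 kg·m/s.
Apply E = pc: E = 4.630·10^-19 J.
So E ≈ 4.63·10^-19 J.

4.63·10^-19 J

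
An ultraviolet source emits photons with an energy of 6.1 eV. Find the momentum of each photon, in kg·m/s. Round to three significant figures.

3.26e-27 kg·m/s

Take c = 2.99792458e8 m/s, 1 eV = 1.602176634e-19 J.
First convert: E = 6.1 eV = 9.7733e-19 J.
Apply p = E/c: p = 3.260e-27 kg·m/s.
So p ≈ 3.26e-27 kg·m/s.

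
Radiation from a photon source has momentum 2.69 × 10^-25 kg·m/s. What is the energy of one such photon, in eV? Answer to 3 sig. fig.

503 eV

Use c = 2.99792458 × 10^8 m/s, 1 eV = 1.602176634 × 10^-19 J.
The photon relation is E = pc, giving E = 8.064 × 10^-17 J.
Converting to eV: E = 503.3 eV ≈ 503 eV.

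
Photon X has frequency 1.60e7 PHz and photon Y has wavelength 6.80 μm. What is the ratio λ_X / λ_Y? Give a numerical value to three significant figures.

λ_X = 1.874e-14 m (from frequency = 1.60e7 PHz, via λ = c/f).
λ_Y = 6.800e-6 m (from wavelength = 6.80 μm, via λ given directly).
Ratio = 1.874e-14 / 6.800e-6 = 2.76e-9.

2.76e-9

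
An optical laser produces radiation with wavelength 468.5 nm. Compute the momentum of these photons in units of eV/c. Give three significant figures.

2.65 eV/c

In SI units: λ = 468.5 nm = 4.685 × 10^-7 m.
For a photon p = h/λ, so p = 1.414 × 10^-27 kg·m/s.
Converting to eV/c: p = 2.646 eV/c ≈ 2.65 eV/c.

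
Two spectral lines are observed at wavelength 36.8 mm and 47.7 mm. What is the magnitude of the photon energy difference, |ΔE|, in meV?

Using E = hc/λ: E₁ = 5.398e-24 J, E₂ = 4.164e-24 J.
|ΔE| = |5.398e-24 − 4.164e-24| = 1.23e-24 J = 7.70e-3 meV.

7.70e-3 meV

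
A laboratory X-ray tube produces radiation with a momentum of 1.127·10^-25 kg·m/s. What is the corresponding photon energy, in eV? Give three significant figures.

211 eV

Since E = pc for a photon, E = 3.379·10^-17 J.
Converting to eV: E = 210.9 eV ≈ 211 eV.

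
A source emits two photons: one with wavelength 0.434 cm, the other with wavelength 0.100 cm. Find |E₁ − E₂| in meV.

0.954 meV

Using E = hc/λ: E₁ = 4.577 × 10^-23 J, E₂ = 1.986 × 10^-22 J.
|ΔE| = |4.577 × 10^-23 − 1.986 × 10^-22| = 1.53 × 10^-22 J = 0.954 meV.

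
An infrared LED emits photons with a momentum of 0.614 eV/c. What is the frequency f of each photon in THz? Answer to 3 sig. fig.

Use h = 6.62607015 × 10^-34 J·s, c = 2.99792458 × 10^8 m/s, 1 eV = 1.602176634 × 10^-19 J.
In SI units: p = 0.614 eV/c = 3.2814 × 10^-28 kg·m/s.
Apply f = pc/h: f = 1.485 × 10^14 Hz.
Converting to THz: f = 148.5 THz ≈ 148 THz.

148 THz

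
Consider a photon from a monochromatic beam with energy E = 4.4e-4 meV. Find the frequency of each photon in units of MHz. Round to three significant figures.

Convert to SI: E = 4.4e-4 meV = 7.0496e-26 J.
Since f = E/h for a photon, f = 1.064e8 Hz.
Converting to MHz: f = 106.4 MHz ≈ 106 MHz.

106 MHz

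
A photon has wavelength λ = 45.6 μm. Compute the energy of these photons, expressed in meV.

27.2 meV

In SI units: λ = 45.6 μm = 4.56e-5 m.
For a photon E = hc/λ, so E = 4.356e-21 J.
Converting to meV: E = 27.19 meV ≈ 27.2 meV.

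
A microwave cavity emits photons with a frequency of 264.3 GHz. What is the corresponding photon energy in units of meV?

Take h = 6.62607015e-34 J·s, 1 eV = 1.602176634e-19 J.
In SI units: f = 264.3 GHz = 2.643e11 Hz.
The photon relation is E = hf, giving E = 1.751e-22 J.
Converting to meV: E = 1.093 meV ≈ 1.09 meV.

1.09 meV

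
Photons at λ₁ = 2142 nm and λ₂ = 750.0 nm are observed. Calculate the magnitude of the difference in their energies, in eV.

1.07 eV

Using E = hc/λ: E₁ = 9.2738e-20 J, E₂ = 2.6486e-19 J.
|ΔE| = |9.2738e-20 − 2.6486e-19| = 1.72e-19 J = 1.07 eV.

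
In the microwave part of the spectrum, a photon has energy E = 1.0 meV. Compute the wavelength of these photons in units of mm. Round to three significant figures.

In SI units: E = 1.0 meV = 1.6022 × 10^-22 J.
For a photon λ = hc/E, so λ = 0.001240 m.
Converting to mm: λ = 1.240 mm ≈ 1.24 mm.

1.24 mm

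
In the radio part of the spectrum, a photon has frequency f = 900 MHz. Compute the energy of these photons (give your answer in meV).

3.72e-3 meV

Use h = 6.62607015e-34 J·s, 1 eV = 1.602176634e-19 J.
First convert: f = 900 MHz = 9.00e8 Hz.
For a photon E = hf, so E = 5.963e-25 J.
Converting to meV: E = 0.003722 meV ≈ 3.72e-3 meV.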